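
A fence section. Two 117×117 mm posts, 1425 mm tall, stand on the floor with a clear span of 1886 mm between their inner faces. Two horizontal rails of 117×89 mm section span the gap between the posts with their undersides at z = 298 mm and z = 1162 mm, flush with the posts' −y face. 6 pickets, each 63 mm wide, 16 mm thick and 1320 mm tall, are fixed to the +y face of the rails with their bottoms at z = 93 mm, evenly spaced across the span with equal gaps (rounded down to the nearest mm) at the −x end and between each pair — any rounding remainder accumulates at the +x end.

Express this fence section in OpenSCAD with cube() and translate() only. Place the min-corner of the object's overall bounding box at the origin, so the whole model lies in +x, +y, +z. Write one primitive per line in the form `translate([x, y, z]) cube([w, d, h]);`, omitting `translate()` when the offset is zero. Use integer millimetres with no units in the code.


cube([117, 117, 1425]);
translate([2003, 0, 0]) cube([117, 117, 1425]);
translate([117, 0, 298]) cube([1886, 117, 89]);
translate([117, 0, 1162]) cube([1886, 117, 89]);
translate([332, 117, 93]) cube([63, 16, 1320]);
translate([610, 117, 93]) cube([63, 16, 1320]);
translate([888, 117, 93]) cube([63, 16, 1320]);
translate([1166, 117, 93]) cube([63, 16, 1320]);
translate([1444, 117, 93]) cube([63, 16, 1320]);
translate([1722, 117, 93]) cube([63, 16, 1320]);


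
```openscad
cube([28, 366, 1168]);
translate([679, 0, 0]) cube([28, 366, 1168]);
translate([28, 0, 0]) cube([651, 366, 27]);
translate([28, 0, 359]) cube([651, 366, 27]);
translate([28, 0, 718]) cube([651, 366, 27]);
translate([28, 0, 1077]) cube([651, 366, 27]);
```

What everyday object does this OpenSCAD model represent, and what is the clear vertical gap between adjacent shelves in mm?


A bookshelf. The clear shelf gap is 332 mm.

Two tall side panels with 4 horizontal boards between them — a bookshelf. The first two shelf undersides are at z = 0 and z = 359; with shelf thickness 27, the clear gap is 359 − 0 − 27 = 332 mm.


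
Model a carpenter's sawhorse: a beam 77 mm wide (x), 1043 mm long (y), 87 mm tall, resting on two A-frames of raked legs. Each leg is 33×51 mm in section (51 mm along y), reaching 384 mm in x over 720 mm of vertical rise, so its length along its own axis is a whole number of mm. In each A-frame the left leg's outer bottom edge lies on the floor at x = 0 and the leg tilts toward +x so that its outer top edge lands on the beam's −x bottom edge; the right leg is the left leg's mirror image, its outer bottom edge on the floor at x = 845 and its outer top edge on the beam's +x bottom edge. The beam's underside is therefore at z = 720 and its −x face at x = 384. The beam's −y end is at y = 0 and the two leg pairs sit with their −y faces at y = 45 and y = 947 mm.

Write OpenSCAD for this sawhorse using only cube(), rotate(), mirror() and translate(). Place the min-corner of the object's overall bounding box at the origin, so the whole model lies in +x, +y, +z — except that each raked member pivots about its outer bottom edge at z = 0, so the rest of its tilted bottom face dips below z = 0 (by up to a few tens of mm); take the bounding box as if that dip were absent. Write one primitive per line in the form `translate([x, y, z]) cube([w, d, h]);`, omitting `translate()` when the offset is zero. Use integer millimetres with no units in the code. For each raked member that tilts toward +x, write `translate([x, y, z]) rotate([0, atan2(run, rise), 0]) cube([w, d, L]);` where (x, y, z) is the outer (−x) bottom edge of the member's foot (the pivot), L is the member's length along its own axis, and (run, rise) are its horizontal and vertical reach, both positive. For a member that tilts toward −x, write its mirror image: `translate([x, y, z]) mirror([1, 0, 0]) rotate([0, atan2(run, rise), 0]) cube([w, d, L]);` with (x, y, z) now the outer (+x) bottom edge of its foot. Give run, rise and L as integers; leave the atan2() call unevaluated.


// leg length = √(384² + 720²) = 816
// right-leg outer foot x = 2·384 + 77 = 845
// beam min-corner = (384, 0, 720)
translate([384, 0, 720]) cube([77, 1043, 87]);
translate([0, 45, 0]) rotate([0, atan2(384, 720), 0]) cube([33, 51, 816]);
translate([845, 45, 0]) mirror([1, 0, 0]) rotate([0, atan2(384, 720), 0]) cube([33, 51, 816]);
translate([0, 947, 0]) rotate([0, atan2(384, 720), 0]) cube([33, 51, 816]);
translate([845, 947, 0]) mirror([1, 0, 0]) rotate([0, atan2(384, 720), 0]) cube([33, 51, 816]);


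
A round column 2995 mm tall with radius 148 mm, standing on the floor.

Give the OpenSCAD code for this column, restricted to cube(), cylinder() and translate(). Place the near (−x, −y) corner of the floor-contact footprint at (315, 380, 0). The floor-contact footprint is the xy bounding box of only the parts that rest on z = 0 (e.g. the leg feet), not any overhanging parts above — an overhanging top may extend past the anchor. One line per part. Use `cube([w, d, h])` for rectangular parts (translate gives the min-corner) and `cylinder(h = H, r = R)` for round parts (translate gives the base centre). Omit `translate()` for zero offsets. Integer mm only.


translate([463, 528, 0]) cylinder(h = 2995, r = 148);


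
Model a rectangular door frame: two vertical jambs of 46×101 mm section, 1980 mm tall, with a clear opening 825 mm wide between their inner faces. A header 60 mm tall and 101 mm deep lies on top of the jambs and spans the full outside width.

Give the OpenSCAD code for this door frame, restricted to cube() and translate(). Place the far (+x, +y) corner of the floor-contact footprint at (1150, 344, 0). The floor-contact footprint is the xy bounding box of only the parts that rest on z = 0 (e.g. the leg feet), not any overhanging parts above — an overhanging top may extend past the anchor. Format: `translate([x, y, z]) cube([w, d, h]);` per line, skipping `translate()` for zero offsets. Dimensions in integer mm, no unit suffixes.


translate([233, 243, 0]) cube([46, 101, 1980]);
translate([1104, 243, 0]) cube([46, 101, 1980]);
translate([233, 243, 1980]) cube([917, 101, 60]);


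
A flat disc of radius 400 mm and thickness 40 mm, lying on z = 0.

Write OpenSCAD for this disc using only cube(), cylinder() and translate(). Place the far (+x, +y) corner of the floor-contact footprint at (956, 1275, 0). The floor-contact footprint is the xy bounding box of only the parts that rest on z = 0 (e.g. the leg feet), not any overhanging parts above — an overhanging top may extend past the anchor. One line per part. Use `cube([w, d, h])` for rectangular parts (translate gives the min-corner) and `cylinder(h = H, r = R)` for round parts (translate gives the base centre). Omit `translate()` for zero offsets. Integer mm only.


translate([556, 875, 0]) cylinder(h = 40, r = 400);


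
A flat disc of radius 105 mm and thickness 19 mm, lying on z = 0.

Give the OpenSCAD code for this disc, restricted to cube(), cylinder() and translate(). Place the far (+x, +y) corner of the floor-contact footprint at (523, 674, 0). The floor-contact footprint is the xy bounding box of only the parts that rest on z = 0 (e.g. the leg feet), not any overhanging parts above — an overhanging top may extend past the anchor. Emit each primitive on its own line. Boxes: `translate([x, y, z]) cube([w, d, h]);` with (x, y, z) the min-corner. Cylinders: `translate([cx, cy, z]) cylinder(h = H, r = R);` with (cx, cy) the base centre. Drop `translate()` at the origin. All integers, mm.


translate([418, 569, 0]) cylinder(h = 19, r = 105);


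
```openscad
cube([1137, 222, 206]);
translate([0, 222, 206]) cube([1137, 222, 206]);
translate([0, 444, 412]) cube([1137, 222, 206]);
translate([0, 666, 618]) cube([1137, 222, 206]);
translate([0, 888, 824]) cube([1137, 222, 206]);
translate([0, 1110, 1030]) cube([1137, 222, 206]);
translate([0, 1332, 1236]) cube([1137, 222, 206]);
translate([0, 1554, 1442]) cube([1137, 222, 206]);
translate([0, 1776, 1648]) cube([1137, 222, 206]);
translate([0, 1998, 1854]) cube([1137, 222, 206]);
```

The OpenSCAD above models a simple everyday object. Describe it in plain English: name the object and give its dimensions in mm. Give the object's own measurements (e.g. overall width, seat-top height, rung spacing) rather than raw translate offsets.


A straight staircase of 10 solid steps. Each step is 1137 mm wide (x), 222 mm deep (y, the going) and 206 mm tall (the rise). The first step rests on the floor; each subsequent step sits one going further in +y and one rise higher in +z, directly behind and above the previous step with no overlap.


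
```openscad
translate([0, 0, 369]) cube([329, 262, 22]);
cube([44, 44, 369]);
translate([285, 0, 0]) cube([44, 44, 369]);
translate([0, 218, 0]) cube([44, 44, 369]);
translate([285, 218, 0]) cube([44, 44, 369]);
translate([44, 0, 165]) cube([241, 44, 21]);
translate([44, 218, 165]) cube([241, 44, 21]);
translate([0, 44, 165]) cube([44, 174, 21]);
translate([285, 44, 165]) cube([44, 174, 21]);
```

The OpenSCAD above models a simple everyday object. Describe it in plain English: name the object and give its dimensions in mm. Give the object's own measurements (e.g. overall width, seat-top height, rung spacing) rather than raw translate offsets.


A four-legged stool. The seat is a 329×262×22 mm slab whose top surface is at z = 391 mm; four square legs, each 44×44 mm in cross-section, run from the floor (z = 0) to the underside of the seat, each flush with a corner of the seat. Four stretchers, 44 mm wide and 21 mm tall, connect adjacent legs with their undersides at z = 165 mm, each running between the inner faces of the legs it joins and aligned with the legs' outer faces on the other axis.


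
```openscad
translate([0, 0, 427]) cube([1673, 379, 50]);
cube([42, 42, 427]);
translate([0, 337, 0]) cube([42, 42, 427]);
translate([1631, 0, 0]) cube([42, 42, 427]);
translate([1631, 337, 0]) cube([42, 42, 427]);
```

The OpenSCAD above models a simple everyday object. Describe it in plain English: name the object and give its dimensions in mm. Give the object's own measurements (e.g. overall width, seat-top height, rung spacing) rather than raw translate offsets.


A long wooden bench with a 1673 mm (x) × 379 mm (y) seat, 50 mm thick, its top surface 477 mm above the floor. Four 42 mm square legs at the seat corners, flush with the edges, run from z = 0 to the seat underside.


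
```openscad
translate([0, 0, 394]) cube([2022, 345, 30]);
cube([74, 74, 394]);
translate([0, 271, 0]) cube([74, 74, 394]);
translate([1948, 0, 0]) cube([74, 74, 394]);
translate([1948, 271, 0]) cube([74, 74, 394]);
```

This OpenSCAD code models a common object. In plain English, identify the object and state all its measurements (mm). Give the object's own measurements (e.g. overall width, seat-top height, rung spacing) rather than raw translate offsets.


A bench: a 2022×345 mm seat slab, 30 mm thick, top at z = 424 mm, on four 74×74 mm square legs flush with the seat corners and standing on z = 0.


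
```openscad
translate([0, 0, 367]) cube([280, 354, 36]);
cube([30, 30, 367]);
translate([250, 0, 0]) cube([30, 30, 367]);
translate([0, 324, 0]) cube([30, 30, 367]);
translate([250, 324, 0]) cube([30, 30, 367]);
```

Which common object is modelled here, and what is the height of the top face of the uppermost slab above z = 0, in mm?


A stool. The seat height is 403 mm.

A 280×354×36 slab at z = 367 on four corner posts — a stool. The seat top is 367 + 36 = 403 mm.


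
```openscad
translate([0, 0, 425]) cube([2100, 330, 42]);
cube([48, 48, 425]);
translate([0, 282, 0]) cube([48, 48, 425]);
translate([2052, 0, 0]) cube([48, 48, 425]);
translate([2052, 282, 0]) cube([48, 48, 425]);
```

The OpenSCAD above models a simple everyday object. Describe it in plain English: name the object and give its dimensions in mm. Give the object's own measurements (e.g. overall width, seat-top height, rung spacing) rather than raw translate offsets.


A bench: a 2100×330 mm seat slab, 42 mm thick, top at z = 467 mm, on four 48×48 mm square legs flush with the seat corners and standing on z = 0.


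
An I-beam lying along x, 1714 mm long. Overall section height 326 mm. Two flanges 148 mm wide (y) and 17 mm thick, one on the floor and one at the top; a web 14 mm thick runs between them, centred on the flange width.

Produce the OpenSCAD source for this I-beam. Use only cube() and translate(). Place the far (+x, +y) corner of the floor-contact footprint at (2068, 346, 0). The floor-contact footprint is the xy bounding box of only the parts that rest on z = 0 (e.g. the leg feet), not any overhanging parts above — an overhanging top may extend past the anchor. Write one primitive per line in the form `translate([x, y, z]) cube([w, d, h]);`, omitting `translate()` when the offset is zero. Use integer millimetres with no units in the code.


translate([354, 198, 0]) cube([1714, 148, 17]);
translate([354, 265, 17]) cube([1714, 14, 292]);
translate([354, 198, 309]) cube([1714, 148, 17]);


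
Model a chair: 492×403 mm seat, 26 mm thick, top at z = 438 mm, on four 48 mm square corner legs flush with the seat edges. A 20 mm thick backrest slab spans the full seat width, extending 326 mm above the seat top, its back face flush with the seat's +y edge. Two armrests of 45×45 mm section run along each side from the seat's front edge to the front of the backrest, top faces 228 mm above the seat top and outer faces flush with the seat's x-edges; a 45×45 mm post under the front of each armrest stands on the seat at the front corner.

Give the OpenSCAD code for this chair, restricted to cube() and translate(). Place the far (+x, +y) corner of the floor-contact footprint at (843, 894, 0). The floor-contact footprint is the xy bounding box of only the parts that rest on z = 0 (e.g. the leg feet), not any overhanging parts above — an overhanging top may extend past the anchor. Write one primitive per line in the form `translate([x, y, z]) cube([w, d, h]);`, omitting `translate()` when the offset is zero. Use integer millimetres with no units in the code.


// leg_h = 438 - 26 = 412
// arm post h = 228 - 45 = 183
translate([351, 491, 412]) cube([492, 403, 26]);
translate([351, 491, 0]) cube([48, 48, 412]);
translate([795, 491, 0]) cube([48, 48, 412]);
translate([351, 846, 0]) cube([48, 48, 412]);
translate([795, 846, 0]) cube([48, 48, 412]);
translate([351, 874, 438]) cube([492, 20, 326]);
translate([351, 491, 621]) cube([45, 383, 45]);
translate([798, 491, 621]) cube([45, 383, 45]);
translate([351, 491, 438]) cube([45, 45, 183]);
translate([798, 491, 438]) cube([45, 45, 183]);


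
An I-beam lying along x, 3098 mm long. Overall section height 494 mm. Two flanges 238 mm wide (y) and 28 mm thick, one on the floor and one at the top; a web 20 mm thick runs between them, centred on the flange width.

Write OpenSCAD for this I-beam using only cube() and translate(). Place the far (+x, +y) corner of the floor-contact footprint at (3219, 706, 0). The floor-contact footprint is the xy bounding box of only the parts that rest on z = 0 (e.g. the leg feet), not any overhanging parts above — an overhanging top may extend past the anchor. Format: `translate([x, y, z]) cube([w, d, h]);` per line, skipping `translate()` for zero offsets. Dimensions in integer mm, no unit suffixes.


translate([121, 468, 0]) cube([3098, 238, 28]);
translate([121, 577, 28]) cube([3098, 20, 438]);
translate([121, 468, 466]) cube([3098, 238, 28]);


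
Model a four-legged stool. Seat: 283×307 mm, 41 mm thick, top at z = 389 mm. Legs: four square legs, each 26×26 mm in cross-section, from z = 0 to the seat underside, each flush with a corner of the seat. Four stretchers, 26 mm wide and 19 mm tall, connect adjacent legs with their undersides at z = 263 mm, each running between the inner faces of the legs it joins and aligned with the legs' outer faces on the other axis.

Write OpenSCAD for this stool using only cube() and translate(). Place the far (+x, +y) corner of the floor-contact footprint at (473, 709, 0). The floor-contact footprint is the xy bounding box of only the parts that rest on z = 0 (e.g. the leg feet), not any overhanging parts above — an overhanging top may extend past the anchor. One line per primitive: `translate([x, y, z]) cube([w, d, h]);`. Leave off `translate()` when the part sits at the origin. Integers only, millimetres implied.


// leg_h = 389 - 41 = 348
// stretcher span = 283 - 2*26 = 231
translate([190, 402, 348]) cube([283, 307, 41]);
translate([190, 402, 0]) cube([26, 26, 348]);
translate([447, 402, 0]) cube([26, 26, 348]);
translate([190, 683, 0]) cube([26, 26, 348]);
translate([447, 683, 0]) cube([26, 26, 348]);
translate([216, 402, 263]) cube([231, 26, 19]);
translate([216, 683, 263]) cube([231, 26, 19]);
translate([190, 428, 263]) cube([26, 255, 19]);
translate([447, 428, 263]) cube([26, 255, 19]);


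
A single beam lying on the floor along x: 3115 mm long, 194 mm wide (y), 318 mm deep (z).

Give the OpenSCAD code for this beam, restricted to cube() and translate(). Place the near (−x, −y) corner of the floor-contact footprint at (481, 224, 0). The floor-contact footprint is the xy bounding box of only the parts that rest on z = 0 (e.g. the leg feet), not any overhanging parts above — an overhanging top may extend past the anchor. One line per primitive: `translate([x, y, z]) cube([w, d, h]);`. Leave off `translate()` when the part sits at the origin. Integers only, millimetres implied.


translate([481, 224, 0]) cube([3115, 194, 318]);


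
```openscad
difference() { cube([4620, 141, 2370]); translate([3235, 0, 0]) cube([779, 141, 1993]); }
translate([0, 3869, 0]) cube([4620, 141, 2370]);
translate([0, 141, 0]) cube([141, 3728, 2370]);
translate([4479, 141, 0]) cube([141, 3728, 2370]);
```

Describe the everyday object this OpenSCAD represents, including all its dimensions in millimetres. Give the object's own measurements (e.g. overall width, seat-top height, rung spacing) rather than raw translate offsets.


A single room: four walls, each 2370 mm tall and 141 mm thick, enclosing an outside footprint 4620×4010 mm (x × y), no floor or roof. The front and back walls (−y and +y sides) run the full x-width; the side walls fit between their inner faces. A door opening 779 mm wide and 1993 mm tall is cut through the front wall from the floor up, its −x edge 3235 mm from the wall's −x end.


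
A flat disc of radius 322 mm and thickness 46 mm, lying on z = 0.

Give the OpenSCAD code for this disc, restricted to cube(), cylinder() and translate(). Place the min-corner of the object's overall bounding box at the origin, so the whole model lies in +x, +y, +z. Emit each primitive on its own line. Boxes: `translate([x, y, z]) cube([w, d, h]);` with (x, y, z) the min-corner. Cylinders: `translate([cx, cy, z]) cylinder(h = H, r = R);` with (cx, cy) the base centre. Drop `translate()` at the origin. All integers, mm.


translate([322, 322, 0]) cylinder(h = 46, r = 322);


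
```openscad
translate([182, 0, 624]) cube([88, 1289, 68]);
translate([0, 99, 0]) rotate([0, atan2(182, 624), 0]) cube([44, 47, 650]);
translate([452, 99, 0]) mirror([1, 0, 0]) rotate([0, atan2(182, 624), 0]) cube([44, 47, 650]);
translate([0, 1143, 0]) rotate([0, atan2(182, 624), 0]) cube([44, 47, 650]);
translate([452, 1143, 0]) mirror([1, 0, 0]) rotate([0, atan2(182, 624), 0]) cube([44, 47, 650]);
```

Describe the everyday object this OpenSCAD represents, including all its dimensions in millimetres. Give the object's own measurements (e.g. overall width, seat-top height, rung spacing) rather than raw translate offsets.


A sawhorse. A 88×1289×68 mm beam (x, y, z) sits on two A-frame leg pairs. Each pair is two raked legs of 44×47 mm section (47 mm along y) splaying symmetrically in x. Each leg rises 624 mm vertically over 182 mm of horizontal reach and is 650 mm long along its own axis. Every leg's outer bottom edge rests on the floor and its outer top edge meets a bottom edge of the beam — the left legs (tilting toward +x) meet the beam's −x bottom edge, the right legs (their mirror images, tilting toward −x) meet its +x bottom edge — so the leg tops tuck under the beam, the beam's underside is 624 mm above the floor, and the feet are 452 mm apart outside-to-outside with the beam centred between them. The two leg pairs are set in 99 mm from either end of the beam.


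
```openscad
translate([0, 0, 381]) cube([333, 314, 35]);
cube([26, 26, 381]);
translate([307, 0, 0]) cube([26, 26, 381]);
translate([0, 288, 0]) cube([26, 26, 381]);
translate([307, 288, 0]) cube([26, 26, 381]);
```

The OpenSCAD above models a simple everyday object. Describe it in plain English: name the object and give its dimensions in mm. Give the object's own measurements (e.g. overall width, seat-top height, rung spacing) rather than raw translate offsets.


A simple wooden stool: a rectangular seat 333 mm (x) by 314 mm (y), 35 mm thick, top face at z = 416 mm, on four square legs, each 26×26 mm in cross-section. The legs rest on z = 0, each flush with a corner of the seat.


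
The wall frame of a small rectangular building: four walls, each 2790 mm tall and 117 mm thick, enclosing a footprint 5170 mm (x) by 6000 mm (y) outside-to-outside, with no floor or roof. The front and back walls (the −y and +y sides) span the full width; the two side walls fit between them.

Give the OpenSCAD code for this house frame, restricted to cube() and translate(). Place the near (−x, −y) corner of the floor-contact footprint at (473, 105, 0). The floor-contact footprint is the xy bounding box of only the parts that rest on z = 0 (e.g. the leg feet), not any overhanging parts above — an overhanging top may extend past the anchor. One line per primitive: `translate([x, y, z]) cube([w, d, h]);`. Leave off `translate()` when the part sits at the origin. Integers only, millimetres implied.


translate([473, 105, 0]) cube([5170, 117, 2790]);
translate([473, 5988, 0]) cube([5170, 117, 2790]);
translate([473, 222, 0]) cube([117, 5766, 2790]);
translate([5526, 222, 0]) cube([117, 5766, 2790]);


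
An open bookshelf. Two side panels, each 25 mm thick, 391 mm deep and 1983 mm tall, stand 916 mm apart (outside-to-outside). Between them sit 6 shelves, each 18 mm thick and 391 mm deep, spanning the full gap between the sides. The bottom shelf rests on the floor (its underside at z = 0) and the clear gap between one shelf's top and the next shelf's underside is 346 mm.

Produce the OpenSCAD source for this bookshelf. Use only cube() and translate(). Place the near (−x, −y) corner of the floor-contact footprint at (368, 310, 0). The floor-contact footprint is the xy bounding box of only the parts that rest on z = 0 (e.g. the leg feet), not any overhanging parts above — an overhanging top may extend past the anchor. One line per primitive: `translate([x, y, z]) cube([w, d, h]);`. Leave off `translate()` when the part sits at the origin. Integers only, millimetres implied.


translate([368, 310, 0]) cube([25, 391, 1983]);
translate([1259, 310, 0]) cube([25, 391, 1983]);
translate([393, 310, 0]) cube([866, 391, 18]);
translate([393, 310, 364]) cube([866, 391, 18]);
translate([393, 310, 728]) cube([866, 391, 18]);
translate([393, 310, 1092]) cube([866, 391, 18]);
translate([393, 310, 1456]) cube([866, 391, 18]);
translate([393, 310, 1820]) cube([866, 391, 18]);


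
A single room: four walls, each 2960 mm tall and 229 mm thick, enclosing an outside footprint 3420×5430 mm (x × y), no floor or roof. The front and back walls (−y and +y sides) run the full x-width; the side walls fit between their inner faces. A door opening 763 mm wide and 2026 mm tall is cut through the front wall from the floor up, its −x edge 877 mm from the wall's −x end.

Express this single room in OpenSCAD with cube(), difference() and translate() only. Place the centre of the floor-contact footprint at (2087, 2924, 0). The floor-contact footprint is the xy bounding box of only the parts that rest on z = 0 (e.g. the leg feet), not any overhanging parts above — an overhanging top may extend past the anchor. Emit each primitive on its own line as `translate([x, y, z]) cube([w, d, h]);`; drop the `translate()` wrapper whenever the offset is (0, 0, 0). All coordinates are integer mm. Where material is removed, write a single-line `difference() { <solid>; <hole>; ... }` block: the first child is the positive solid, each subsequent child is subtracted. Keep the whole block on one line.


difference() { translate([377, 209, 0]) cube([3420, 229, 2960]); translate([1254, 209, 0]) cube([763, 229, 2026]); }
translate([377, 5410, 0]) cube([3420, 229, 2960]);
translate([377, 438, 0]) cube([229, 4972, 2960]);
translate([3568, 438, 0]) cube([229, 4972, 2960]);


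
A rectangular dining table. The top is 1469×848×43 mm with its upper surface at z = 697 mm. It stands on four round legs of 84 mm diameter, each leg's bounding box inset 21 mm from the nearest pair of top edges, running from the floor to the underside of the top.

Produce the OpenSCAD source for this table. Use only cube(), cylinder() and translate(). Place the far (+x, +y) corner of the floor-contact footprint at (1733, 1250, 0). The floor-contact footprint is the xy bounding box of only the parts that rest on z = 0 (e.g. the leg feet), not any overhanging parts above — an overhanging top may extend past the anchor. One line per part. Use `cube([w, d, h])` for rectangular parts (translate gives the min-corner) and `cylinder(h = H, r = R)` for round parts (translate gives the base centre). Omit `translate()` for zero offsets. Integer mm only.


// leg_h = 697 - 43 = 654
translate([285, 423, 654]) cube([1469, 848, 43]);
translate([348, 486, 0]) cylinder(h = 654, r = 42);
translate([1691, 486, 0]) cylinder(h = 654, r = 42);
translate([348, 1208, 0]) cylinder(h = 654, r = 42);
translate([1691, 1208, 0]) cylinder(h = 654, r = 42);


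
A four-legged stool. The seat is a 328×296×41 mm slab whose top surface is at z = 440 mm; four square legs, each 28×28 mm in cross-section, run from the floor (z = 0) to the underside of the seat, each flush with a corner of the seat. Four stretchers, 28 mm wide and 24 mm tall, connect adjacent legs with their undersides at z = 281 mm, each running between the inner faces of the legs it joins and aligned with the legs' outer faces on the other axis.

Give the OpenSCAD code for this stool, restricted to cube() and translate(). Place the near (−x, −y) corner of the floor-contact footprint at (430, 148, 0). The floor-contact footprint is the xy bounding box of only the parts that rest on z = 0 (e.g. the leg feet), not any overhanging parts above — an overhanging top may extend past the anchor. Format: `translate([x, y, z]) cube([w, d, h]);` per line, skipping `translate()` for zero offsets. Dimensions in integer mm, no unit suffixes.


// leg_h = 440 - 41 = 399
// stretcher span = 328 - 2*28 = 272
translate([430, 148, 399]) cube([328, 296, 41]);
translate([430, 148, 0]) cube([28, 28, 399]);
translate([730, 148, 0]) cube([28, 28, 399]);
translate([430, 416, 0]) cube([28, 28, 399]);
translate([730, 416, 0]) cube([28, 28, 399]);
translate([458, 148, 281]) cube([272, 28, 24]);
translate([458, 416, 281]) cube([272, 28, 24]);
translate([430, 176, 281]) cube([28, 240, 24]);
translate([730, 176, 281]) cube([28, 240, 24]);


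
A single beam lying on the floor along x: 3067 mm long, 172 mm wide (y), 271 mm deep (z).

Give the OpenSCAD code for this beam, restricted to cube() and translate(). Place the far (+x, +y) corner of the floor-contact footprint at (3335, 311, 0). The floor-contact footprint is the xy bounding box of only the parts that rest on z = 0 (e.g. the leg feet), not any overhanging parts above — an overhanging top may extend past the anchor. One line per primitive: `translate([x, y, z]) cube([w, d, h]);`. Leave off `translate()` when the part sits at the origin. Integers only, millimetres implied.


translate([268, 139, 0]) cube([3067, 172, 271]);


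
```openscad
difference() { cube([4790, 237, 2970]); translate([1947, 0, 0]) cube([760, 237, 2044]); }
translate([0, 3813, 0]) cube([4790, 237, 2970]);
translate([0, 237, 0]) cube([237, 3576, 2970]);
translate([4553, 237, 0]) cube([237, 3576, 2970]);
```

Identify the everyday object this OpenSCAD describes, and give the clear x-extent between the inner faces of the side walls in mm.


A single room. The interior width is 4316 mm.

Four walls enclosing a rectangle with a door in the front wall — a room. Outside width 4790 minus two 237 mm walls gives 4316 mm.


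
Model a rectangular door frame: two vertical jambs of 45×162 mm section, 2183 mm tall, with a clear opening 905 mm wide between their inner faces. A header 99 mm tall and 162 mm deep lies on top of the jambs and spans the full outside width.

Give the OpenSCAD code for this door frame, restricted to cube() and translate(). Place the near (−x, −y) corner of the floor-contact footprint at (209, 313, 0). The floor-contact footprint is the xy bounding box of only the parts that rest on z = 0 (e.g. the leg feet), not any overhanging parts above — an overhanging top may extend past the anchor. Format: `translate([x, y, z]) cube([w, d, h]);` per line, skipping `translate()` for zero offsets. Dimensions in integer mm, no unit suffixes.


translate([209, 313, 0]) cube([45, 162, 2183]);
translate([1159, 313, 0]) cube([45, 162, 2183]);
translate([209, 313, 2183]) cube([995, 162, 99]);


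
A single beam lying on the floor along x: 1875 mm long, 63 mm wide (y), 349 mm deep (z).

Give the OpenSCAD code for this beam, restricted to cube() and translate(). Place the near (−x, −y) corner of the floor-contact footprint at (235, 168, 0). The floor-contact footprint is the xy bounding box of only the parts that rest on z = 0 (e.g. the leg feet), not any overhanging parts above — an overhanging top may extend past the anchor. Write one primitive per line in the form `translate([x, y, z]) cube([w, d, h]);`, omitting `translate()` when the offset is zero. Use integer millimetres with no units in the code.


translate([235, 168, 0]) cube([1875, 63, 349]);


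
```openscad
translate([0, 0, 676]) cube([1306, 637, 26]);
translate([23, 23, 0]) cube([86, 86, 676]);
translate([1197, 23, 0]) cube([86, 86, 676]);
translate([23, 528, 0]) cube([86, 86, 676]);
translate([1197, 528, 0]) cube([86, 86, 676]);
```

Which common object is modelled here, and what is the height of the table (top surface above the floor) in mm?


A table. The table height is 702 mm.

A 1306×637×26 slab sits at z = 676 on four 86 mm square posts — a table. The top surface is at 676 + 26 = 702 mm.


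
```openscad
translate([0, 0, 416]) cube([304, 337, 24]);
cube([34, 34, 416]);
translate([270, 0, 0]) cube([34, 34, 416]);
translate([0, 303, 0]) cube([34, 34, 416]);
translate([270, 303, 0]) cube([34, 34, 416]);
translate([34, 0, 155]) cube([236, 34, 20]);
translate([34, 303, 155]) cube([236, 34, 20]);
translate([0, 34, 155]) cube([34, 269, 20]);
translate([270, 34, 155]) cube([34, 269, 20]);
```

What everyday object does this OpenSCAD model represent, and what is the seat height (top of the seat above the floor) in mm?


A stool. The seat height is 440 mm.

A 304×337×24 slab at z = 416 on four corner posts — a stool. The seat top is 416 + 24 = 440 mm.


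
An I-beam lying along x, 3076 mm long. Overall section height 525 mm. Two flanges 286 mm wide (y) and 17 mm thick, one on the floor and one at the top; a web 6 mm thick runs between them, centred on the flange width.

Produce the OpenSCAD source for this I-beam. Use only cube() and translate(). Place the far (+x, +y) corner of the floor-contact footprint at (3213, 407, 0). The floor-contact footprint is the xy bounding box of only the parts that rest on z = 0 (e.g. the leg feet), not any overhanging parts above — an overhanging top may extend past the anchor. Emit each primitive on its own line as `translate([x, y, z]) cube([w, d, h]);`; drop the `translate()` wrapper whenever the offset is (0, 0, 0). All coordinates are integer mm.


translate([137, 121, 0]) cube([3076, 286, 17]);
translate([137, 261, 17]) cube([3076, 6, 491]);
translate([137, 121, 508]) cube([3076, 286, 17]);


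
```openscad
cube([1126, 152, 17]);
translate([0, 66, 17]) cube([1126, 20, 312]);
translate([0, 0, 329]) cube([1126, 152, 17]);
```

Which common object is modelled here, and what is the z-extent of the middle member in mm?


An I-beam. The web height is 312 mm.

Two wide flanges with a thin centred web — an I-beam. Overall 346 mm minus two 17 mm flanges gives a web of 346 − 2·17 = 312 mm.


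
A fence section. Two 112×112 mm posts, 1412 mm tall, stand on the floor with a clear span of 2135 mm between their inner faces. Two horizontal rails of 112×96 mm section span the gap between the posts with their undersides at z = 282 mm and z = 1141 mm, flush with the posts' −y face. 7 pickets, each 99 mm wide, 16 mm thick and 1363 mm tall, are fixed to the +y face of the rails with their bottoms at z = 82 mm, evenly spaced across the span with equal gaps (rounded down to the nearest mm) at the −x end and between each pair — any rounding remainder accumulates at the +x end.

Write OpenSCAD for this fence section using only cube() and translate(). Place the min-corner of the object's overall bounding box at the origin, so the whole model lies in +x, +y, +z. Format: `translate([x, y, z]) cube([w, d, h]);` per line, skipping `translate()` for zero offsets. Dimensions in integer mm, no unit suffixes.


cube([112, 112, 1412]);
translate([2247, 0, 0]) cube([112, 112, 1412]);
translate([112, 0, 282]) cube([2135, 112, 96]);
translate([112, 0, 1141]) cube([2135, 112, 96]);
translate([292, 112, 82]) cube([99, 16, 1363]);
translate([571, 112, 82]) cube([99, 16, 1363]);
translate([850, 112, 82]) cube([99, 16, 1363]);
translate([1129, 112, 82]) cube([99, 16, 1363]);
translate([1408, 112, 82]) cube([99, 16, 1363]);
translate([1687, 112, 82]) cube([99, 16, 1363]);
translate([1966, 112, 82]) cube([99, 16, 1363]);


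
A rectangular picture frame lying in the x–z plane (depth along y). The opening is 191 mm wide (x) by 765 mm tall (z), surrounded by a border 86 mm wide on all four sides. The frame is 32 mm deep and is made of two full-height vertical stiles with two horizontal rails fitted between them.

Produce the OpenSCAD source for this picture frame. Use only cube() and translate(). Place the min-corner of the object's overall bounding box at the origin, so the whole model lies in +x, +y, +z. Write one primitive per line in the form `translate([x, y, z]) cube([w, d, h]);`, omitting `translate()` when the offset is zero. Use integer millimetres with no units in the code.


cube([86, 32, 937]);
translate([277, 0, 0]) cube([86, 32, 937]);
translate([86, 0, 0]) cube([191, 32, 86]);
translate([86, 0, 851]) cube([191, 32, 86]);


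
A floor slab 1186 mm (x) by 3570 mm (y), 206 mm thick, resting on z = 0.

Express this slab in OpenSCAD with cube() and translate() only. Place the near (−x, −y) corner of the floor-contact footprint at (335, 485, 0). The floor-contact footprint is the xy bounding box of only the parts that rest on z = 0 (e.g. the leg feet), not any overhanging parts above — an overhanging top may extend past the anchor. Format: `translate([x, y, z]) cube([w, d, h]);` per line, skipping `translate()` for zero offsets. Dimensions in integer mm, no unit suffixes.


translate([335, 485, 0]) cube([1186, 3570, 206]);


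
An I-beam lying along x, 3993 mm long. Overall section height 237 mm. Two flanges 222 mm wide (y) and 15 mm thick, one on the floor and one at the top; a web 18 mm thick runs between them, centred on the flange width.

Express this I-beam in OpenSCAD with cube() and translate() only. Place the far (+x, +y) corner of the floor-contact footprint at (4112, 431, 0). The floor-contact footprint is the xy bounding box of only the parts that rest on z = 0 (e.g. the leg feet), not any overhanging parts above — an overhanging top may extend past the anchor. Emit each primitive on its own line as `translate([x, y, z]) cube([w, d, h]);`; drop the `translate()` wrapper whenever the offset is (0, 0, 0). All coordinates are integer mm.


translate([119, 209, 0]) cube([3993, 222, 15]);
translate([119, 311, 15]) cube([3993, 18, 207]);
translate([119, 209, 222]) cube([3993, 222, 15]);


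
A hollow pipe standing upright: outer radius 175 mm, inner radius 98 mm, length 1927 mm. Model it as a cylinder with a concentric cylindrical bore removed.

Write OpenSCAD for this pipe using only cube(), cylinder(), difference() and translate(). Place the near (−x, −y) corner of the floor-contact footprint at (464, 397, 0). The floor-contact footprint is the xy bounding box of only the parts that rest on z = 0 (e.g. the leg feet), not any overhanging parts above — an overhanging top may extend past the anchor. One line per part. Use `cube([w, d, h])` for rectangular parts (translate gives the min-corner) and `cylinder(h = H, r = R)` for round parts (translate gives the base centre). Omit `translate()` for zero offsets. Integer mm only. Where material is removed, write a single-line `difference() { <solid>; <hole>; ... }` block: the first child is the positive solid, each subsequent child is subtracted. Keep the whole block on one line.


difference() { translate([639, 572, 0]) cylinder(h = 1927, r = 175); translate([639, 572, 0]) cylinder(h = 1927, r = 98); }


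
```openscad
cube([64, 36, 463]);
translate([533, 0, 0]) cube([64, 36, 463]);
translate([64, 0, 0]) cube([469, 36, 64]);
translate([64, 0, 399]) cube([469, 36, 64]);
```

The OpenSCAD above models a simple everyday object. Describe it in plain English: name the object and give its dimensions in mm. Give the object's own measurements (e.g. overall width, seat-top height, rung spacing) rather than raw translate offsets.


A rectangular picture frame lying in the x–z plane (depth along y). The opening is 469 mm wide (x) by 335 mm tall (z), surrounded by a border 64 mm wide on all four sides. The frame is 36 mm deep and is made of two full-height vertical stiles with two horizontal rails fitted between them.


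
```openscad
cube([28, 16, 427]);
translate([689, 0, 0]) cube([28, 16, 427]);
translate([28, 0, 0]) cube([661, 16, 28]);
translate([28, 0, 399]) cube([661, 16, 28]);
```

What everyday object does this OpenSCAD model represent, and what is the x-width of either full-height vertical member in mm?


A picture frame. The border width is 28 mm.

Four thin pieces enclosing a rectangular opening — a picture frame. The two full-height stiles are 427 mm tall; the top rail sits at z = 399 and is 28 mm tall, so the border above the opening is 427 − 399 = 28 mm, matching the stile x-width.


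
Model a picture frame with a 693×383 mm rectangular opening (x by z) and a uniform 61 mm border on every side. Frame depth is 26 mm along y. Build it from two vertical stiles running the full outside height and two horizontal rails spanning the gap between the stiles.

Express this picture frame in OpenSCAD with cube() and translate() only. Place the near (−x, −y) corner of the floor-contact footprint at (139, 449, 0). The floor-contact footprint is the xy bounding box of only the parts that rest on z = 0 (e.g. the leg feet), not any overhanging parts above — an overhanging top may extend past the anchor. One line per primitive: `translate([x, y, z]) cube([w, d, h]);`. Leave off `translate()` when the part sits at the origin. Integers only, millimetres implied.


translate([139, 449, 0]) cube([61, 26, 505]);
translate([893, 449, 0]) cube([61, 26, 505]);
translate([200, 449, 0]) cube([693, 26, 61]);
translate([200, 449, 444]) cube([693, 26, 61]);


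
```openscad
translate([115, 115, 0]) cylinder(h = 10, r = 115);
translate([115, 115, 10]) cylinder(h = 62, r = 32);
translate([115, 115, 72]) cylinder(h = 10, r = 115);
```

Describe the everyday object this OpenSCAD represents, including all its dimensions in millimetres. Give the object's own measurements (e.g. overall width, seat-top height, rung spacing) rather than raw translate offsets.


A spool: two coaxial disc flanges of radius 115 mm and thickness 10 mm, joined by a core cylinder of radius 32 mm and height 62 mm. The lower flange rests on z = 0 and the three cylinders share a vertical axis.
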